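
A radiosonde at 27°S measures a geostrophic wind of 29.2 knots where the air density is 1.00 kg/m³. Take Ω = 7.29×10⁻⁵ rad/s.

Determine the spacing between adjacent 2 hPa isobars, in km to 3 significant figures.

Coriolis parameter at 27°S:
f = 2Ω sin φ = 2 × 7.29×10⁻⁵ × sin 27° = 6.62×10⁻⁵ s⁻¹
Wind speed in SI: 29.2 knots = 15.0 m/s
Geostrophic balance rearranged: |∂P/∂n| = f ρ V_g
|∂P/∂n| = 6.62×10⁻⁵ × 1.00 × 15.0 = 9.94×10⁻⁴ Pa/m
Isobar spacing: Δn = ΔP/|∂P/∂n| = 200 Pa / 9.94×10⁻⁴ Pa/m = 201143 m ≈ 201 km

201 km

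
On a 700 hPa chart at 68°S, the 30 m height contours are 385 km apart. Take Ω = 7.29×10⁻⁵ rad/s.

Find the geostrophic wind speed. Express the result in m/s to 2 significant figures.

5.7 m/s

Coriolis parameter at 68°S:
f = 2Ω sin φ = 2 × 7.29×10⁻⁵ × sin 68° = 1.35×10⁻⁴ s⁻¹
Height gradient: |∂Z/∂n| = 30 m / 385000 m = 7.79×10⁻⁵
On a pressure surface, geostrophic balance gives V_g = (g/f)|∂Z/∂n|:
V_g = 9.81 × 7.79×10⁻⁵ / 1.35×10⁻⁴ = 5.65 m/s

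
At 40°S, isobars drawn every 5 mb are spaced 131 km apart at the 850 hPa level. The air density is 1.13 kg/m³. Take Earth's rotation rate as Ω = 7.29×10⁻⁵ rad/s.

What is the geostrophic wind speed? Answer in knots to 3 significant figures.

Coriolis parameter at 40°S:
f = 2Ω sin φ = 2 × 7.29×10⁻⁵ × sin 40° = 9.37×10⁻⁵ s⁻¹
Pressure gradient: |∂P/∂n| = 500 Pa / 131000 m = 3.82×10⁻³ Pa/m
Geostrophic balance (pressure-gradient force = Coriolis force):
V_g = (1/(fρ)) |∂P/∂n| = 3.82×10⁻³ / (9.37×10⁻⁵ × 1.13) = 36.0 m/s
Converting: 36.0 m/s × 1.944 = 70.1 knots

70.1 knots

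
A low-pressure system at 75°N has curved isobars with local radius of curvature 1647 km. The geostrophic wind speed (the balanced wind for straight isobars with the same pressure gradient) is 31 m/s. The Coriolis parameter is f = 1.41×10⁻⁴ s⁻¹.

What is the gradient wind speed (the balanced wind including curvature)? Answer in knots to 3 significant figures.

Around a low, centrifugal force acts outward with Coriolis, so pressure-gradient force balances both:
(1/ρ)|∂P/∂n| = fV + V²/R  →  V² + fR·V − fR·V_g = 0
With fR = 1.41×10⁻⁴ × 1647×10³ m = 232 m/s:
V = [−fR + √((fR)² + 4 fR V_g)]/2 = [−232 + √(232² + 4×232×31)]/2 = 27.7 m/s
Subgeostrophic (V < V_g = 31 m/s), as expected around a low.
Converting: 27.7 m/s × 1.944 = 53.8 knots

53.8 knots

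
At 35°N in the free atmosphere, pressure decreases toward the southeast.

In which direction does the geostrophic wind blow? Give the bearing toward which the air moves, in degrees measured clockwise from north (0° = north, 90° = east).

225°

The pressure-gradient force points toward the southeast (bearing 135°).
Geostrophic balance: in the Northern Hemisphere the Coriolis force deflects motion to the right, so the geostrophic wind blows 90° to the right of the pressure-gradient force (low pressure on the left).
Rotating 135° by 90° clockwise gives 225° — the wind blows toward the southwest.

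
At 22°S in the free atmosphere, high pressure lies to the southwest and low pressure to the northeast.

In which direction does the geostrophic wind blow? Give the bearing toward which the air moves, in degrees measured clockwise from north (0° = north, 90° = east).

The pressure-gradient force points toward the northeast (bearing 045°).
Geostrophic balance: in the Southern Hemisphere the Coriolis force deflects motion to the left, so the geostrophic wind blows 90° to the left of the pressure-gradient force (low pressure on the right).
Rotating 045° by 90° counterclockwise gives 315° — the wind blows toward the northwest.

315°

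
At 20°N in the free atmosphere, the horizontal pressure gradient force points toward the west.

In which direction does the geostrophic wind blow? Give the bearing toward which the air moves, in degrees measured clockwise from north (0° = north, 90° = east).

000°

The pressure-gradient force points toward the west (bearing 270°).
Geostrophic balance: in the Northern Hemisphere the Coriolis force deflects motion to the right, so the geostrophic wind blows 90° to the right of the pressure-gradient force (low pressure on the left).
Rotating 270° by 90° clockwise gives 000° — the wind blows toward the north.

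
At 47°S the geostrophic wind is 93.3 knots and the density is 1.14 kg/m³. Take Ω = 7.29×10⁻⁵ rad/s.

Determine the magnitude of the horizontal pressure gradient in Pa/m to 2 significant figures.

Coriolis parameter at 47°S:
f = 2Ω sin φ = 2 × 7.29×10⁻⁵ × sin 47° = 1.07×10⁻⁴ s⁻¹
Wind speed in SI: 93.3 knots = 48.0 m/s
Geostrophic balance rearranged: |∂P/∂n| = f ρ V_g
|∂P/∂n| = 1.07×10⁻⁴ × 1.14 × 48.0 = 5.83×10⁻³ Pa/m

5.8×10⁻³ Pa/m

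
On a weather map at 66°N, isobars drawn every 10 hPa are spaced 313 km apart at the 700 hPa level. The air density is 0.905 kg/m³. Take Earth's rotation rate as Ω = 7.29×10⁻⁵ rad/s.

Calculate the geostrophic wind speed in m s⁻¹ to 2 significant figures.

Coriolis parameter at 66°N:
f = 2Ω sin φ = 2 × 7.29×10⁻⁵ × sin 66° = 1.33×10⁻⁴ s⁻¹
Pressure gradient: |∂P/∂n| = 1000 Pa / 313000 m = 3.19×10⁻³ Pa/m
Geostrophic balance (pressure-gradient force = Coriolis force):
V_g = (1/(fρ)) |∂P/∂n| = 3.19×10⁻³ / (1.33×10⁻⁴ × 0.905) = 26.5 m/s

27 m s⁻¹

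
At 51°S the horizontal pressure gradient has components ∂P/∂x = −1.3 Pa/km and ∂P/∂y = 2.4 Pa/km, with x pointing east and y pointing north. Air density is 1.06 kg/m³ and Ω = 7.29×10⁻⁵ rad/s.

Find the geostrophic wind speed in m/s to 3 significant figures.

Coriolis parameter at 51°S:
f = 2Ω sin φ = 2 × 7.29×10⁻⁵ × sin 51° = 1.13×10⁻⁴ s⁻¹
In the Southern Hemisphere f is negative: f = −1.13×10⁻⁴ s⁻¹.
Component geostrophic relations (x east, y north):
u_g = −(1/(fρ)) ∂P/∂y,  v_g = (1/(fρ)) ∂P/∂x
u_g = −(2.4×10⁻³)/(−1.13×10⁻⁴ × 1.06) = 20.0 m/s;  v_g = (−1.3×10⁻³)/(−1.13×10⁻⁴ × 1.06) = 10.8 m/s
|V_g| = √(u_g² + v_g²) = 22.7 m/s

22.7 m/s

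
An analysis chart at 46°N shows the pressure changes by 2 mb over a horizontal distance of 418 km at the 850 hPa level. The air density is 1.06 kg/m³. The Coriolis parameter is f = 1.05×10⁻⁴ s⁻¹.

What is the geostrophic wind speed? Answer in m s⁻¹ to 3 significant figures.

Pressure gradient: |∂P/∂n| = 200 Pa / 418000 m = 4.78×10⁻⁴ Pa/m
Geostrophic balance (pressure-gradient force = Coriolis force):
V_g = (1/(fρ)) |∂P/∂n| = 4.78×10⁻⁴ / (1.05×10⁻⁴ × 1.06) = 4.30 m/s

4.30 m s⁻¹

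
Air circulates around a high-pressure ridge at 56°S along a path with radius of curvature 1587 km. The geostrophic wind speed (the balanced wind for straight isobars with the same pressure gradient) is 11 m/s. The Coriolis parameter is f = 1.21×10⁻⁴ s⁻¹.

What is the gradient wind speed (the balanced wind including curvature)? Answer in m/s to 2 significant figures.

Around a high, pressure-gradient force acts outward with centrifugal, so Coriolis balances both:
fV = (1/ρ)|∂P/∂n| + V²/R  →  V² − fR·V + fR·V_g = 0
With fR = 1.21×10⁻⁴ × 1587×10³ m = 192 m/s:
V = [fR − √((fR)² − 4 fR V_g)]/2 = [192 − √(192² − 4×192×11)]/2 = 11.7 m/s
Supergeostrophic (V > V_g = 11 m/s), as expected around a high.

12 m/s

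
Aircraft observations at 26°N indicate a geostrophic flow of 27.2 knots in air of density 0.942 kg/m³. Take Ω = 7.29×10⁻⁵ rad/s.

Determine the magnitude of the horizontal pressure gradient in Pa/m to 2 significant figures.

8.4×10⁻⁴ Pa/m

Coriolis parameter at 26°N:
f = 2Ω sin φ = 2 × 7.29×10⁻⁵ × sin 26° = 6.39×10⁻⁵ s⁻¹
Wind speed in SI: 27.2 knots = 14.0 m/s
Geostrophic balance rearranged: |∂P/∂n| = f ρ V_g
|∂P/∂n| = 6.39×10⁻⁵ × 0.942 × 14.0 = 8.42×10⁻⁴ Pa/m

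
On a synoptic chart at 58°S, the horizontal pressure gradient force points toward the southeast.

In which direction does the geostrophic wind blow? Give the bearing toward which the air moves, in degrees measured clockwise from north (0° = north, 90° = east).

The pressure-gradient force points toward the southeast (bearing 135°).
Geostrophic balance: in the Southern Hemisphere the Coriolis force deflects motion to the left, so the geostrophic wind blows 90° to the left of the pressure-gradient force (low pressure on the right).
Rotating 135° by 90° counterclockwise gives 045° — the wind blows toward the northeast.

045°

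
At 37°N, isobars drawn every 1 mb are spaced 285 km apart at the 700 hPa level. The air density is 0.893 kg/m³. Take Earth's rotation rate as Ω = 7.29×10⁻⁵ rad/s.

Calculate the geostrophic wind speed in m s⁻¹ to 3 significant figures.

4.48 m s⁻¹

Coriolis parameter at 37°N:
f = 2Ω sin φ = 2 × 7.29×10⁻⁵ × sin 37° = 8.77×10⁻⁵ s⁻¹
Pressure gradient: |∂P/∂n| = 100 Pa / 285000 m = 3.51×10⁻⁴ Pa/m
Geostrophic balance (pressure-gradient force = Coriolis force):
V_g = (1/(fρ)) |∂P/∂n| = 3.51×10⁻⁴ / (8.77×10⁻⁵ × 0.893) = 4.48 m/s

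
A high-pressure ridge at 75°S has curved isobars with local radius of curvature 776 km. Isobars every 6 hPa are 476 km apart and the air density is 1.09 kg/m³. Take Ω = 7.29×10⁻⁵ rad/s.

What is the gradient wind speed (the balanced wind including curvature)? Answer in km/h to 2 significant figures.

32 km/h

Coriolis parameter at 75°S:
f = 2Ω sin φ = 2 × 7.29×10⁻⁵ × sin 75° = 1.41×10⁻⁴ s⁻¹
Pressure gradient: |∂P/∂n| = 600 Pa / 476000 m = 1.26×10⁻³ Pa/m
Geostrophic speed: V_g = |∂P/∂n|/(fρ) = 1.26×10⁻³/(1.41×10⁻⁴ × 1.09) = 8.21 m/s
Around a high, pressure-gradient force acts outward with centrifugal, so Coriolis balances both:
fV = (1/ρ)|∂P/∂n| + V²/R  →  V² − fR·V + fR·V_g = 0
With fR = 1.41×10⁻⁴ × 776×10³ m = 109 m/s:
V = [fR − √((fR)² − 4 fR V_g)]/2 = [109 − √(109² − 4×109×8.21)]/2 = 8.94 m/s
Supergeostrophic (V > V_g = 8.21 m/s), as expected around a high.
Converting: 8.94 m/s × 3.6 = 32 km/h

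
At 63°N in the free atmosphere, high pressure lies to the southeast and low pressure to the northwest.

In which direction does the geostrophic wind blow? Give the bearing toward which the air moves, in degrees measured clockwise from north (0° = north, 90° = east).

045°

The pressure-gradient force points toward the northwest (bearing 315°).
Geostrophic balance: in the Northern Hemisphere the Coriolis force deflects motion to the right, so the geostrophic wind blows 90° to the right of the pressure-gradient force (low pressure on the left).
Rotating 315° by 90° clockwise gives 045° — the wind blows toward the northeast.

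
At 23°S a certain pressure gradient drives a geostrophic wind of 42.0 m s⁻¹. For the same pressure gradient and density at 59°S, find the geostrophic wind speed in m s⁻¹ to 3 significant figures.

With the same pressure gradient and density, V_g ∝ 1/f ∝ 1/sin φ.
V₂ = V₁ · sin φ₁ / sin φ₂ = 42.0 × sin 23° / sin 59°
V₂ = 42.0 × 0.3907/0.8572 = 19.1 m s⁻¹

19.1 m s⁻¹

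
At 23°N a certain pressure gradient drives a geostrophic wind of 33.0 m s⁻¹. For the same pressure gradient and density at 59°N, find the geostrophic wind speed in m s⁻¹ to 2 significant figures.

15 m s⁻¹

With the same pressure gradient and density, V_g ∝ 1/f ∝ 1/sin φ.
V₂ = V₁ · sin φ₁ / sin φ₂ = 33.0 × sin 23° / sin 59°
V₂ = 33.0 × 0.3907/0.8572 = 15 m s⁻¹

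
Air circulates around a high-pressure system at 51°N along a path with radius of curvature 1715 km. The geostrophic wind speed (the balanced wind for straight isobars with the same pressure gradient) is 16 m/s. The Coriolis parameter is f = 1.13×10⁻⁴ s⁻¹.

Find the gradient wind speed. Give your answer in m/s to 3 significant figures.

Around a high, pressure-gradient force acts outward with centrifugal, so Coriolis balances both:
fV = (1/ρ)|∂P/∂n| + V²/R  →  V² − fR·V + fR·V_g = 0
With fR = 1.13×10⁻⁴ × 1715×10³ m = 194 m/s:
V = [fR − √((fR)² − 4 fR V_g)]/2 = [194 − √(194² − 4×194×16)]/2 = 17.6 m/s
Supergeostrophic (V > V_g = 16 m/s), as expected around a high.

17.6 m/s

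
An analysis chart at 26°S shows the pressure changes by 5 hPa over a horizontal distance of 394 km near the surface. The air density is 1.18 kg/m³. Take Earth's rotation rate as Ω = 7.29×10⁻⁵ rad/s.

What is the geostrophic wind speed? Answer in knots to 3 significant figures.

32.7 knots

Coriolis parameter at 26°S:
f = 2Ω sin φ = 2 × 7.29×10⁻⁵ × sin 26° = 6.39×10⁻⁵ s⁻¹
Pressure gradient: |∂P/∂n| = 500 Pa / 394000 m = 1.27×10⁻³ Pa/m
Geostrophic balance (pressure-gradient force = Coriolis force):
V_g = (1/(fρ)) |∂P/∂n| = 1.27×10⁻³ / (6.39×10⁻⁵ × 1.18) = 16.8 m/s
Converting: 16.8 m/s × 1.944 = 32.7 knots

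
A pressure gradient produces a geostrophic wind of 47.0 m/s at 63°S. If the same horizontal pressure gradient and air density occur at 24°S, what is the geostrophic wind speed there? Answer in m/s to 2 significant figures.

100 m/s

With the same pressure gradient and density, V_g ∝ 1/f ∝ 1/sin φ.
V₂ = V₁ · sin φ₁ / sin φ₂ = 47.0 × sin 63° / sin 24°
V₂ = 47.0 × 0.8910/0.4067 = 100 m/s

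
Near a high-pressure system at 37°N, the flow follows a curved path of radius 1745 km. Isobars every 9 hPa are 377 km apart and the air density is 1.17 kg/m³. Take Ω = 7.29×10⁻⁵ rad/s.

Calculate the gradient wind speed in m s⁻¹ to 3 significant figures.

Coriolis parameter at 37°N:
f = 2Ω sin φ = 2 × 7.29×10⁻⁵ × sin 37° = 8.77×10⁻⁵ s⁻¹
Pressure gradient: |∂P/∂n| = 900 Pa / 377000 m = 2.39×10⁻³ Pa/m
Geostrophic speed: V_g = |∂P/∂n|/(fρ) = 2.39×10⁻³/(8.77×10⁻⁵ × 1.17) = 23.3 m/s
Around a high, pressure-gradient force acts outward with centrifugal, so Coriolis balances both:
fV = (1/ρ)|∂P/∂n| + V²/R  →  V² − fR·V + fR·V_g = 0
With fR = 8.77×10⁻⁵ × 1745×10³ m = 153 m/s:
V = [fR − √((fR)² − 4 fR V_g)]/2 = [153 − √(153² − 4×153×23.3)]/2 = 28.6 m/s
Supergeostrophic (V > V_g = 23.3 m/s), as expected around a high.

28.6 m s⁻¹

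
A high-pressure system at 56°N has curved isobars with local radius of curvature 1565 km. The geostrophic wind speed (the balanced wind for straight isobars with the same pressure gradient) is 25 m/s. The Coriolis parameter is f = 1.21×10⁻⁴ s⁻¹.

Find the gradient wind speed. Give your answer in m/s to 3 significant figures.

29.6 m/s

Around a high, pressure-gradient force acts outward with centrifugal, so Coriolis balances both:
fV = (1/ρ)|∂P/∂n| + V²/R  →  V² − fR·V + fR·V_g = 0
With fR = 1.21×10⁻⁴ × 1565×10³ m = 189 m/s:
V = [fR − √((fR)² − 4 fR V_g)]/2 = [189 − √(189² − 4×189×25)]/2 = 29.6 m/s
Supergeostrophic (V > V_g = 25 m/s), as expected around a high.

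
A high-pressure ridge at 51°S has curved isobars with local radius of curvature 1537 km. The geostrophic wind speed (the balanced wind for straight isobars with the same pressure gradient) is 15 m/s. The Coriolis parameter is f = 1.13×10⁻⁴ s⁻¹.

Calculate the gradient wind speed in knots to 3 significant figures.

32.2 knots

Around a high, pressure-gradient force acts outward with centrifugal, so Coriolis balances both:
fV = (1/ρ)|∂P/∂n| + V²/R  →  V² − fR·V + fR·V_g = 0
With fR = 1.13×10⁻⁴ × 1537×10³ m = 174 m/s:
V = [fR − √((fR)² − 4 fR V_g)]/2 = [174 − √(174² − 4×174×15)]/2 = 16.6 m/s
Supergeostrophic (V > V_g = 15 m/s), as expected around a high.
Converting: 16.6 m/s × 1.944 = 32.2 knots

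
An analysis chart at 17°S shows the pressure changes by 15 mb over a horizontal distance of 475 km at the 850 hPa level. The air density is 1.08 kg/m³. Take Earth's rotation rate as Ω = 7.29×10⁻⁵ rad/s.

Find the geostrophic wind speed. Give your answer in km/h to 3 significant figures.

Coriolis parameter at 17°S:
f = 2Ω sin φ = 2 × 7.29×10⁻⁵ × sin 17° = 4.26×10⁻⁵ s⁻¹
Pressure gradient: |∂P/∂n| = 1500 Pa / 475000 m = 3.16×10⁻³ Pa/m
Geostrophic balance (pressure-gradient force = Coriolis force):
V_g = (1/(fρ)) |∂P/∂n| = 3.16×10⁻³ / (4.26×10⁻⁵ × 1.08) = 68.6 m/s
Converting: 68.6 m/s × 3.6 = 247 km/h

247 km/h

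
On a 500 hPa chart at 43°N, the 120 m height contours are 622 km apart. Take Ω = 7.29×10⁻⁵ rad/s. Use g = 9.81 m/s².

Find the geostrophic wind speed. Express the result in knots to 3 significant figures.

37.0 knots

Coriolis parameter at 43°N:
f = 2Ω sin φ = 2 × 7.29×10⁻⁵ × sin 43° = 9.94×10⁻⁵ s⁻¹
Height gradient: |∂Z/∂n| = 120 m / 622000 m = 1.93×10⁻⁴
On a pressure surface, geostrophic balance gives V_g = (g/f)|∂Z/∂n|:
V_g = 9.81 × 1.93×10⁻⁴ / 9.94×10⁻⁵ = 19.0 m/s
Converting: 19.0 m/s × 1.944 = 37.0 knots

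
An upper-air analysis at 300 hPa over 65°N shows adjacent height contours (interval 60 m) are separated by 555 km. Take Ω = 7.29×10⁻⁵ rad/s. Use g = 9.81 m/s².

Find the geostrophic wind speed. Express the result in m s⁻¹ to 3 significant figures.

8.03 m s⁻¹

Coriolis parameter at 65°N:
f = 2Ω sin φ = 2 × 7.29×10⁻⁵ × sin 65° = 1.32×10⁻⁴ s⁻¹
Height gradient: |∂Z/∂n| = 60 m / 555000 m = 1.08×10⁻⁴
On a pressure surface, geostrophic balance gives V_g = (g/f)|∂Z/∂n|:
V_g = 9.81 × 1.08×10⁻⁴ / 1.32×10⁻⁴ = 8.03 m/s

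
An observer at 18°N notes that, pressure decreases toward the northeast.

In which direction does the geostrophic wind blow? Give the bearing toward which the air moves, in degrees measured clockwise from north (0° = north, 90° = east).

135°

The pressure-gradient force points toward the northeast (bearing 045°).
Geostrophic balance: in the Northern Hemisphere the Coriolis force deflects motion to the right, so the geostrophic wind blows 90° to the right of the pressure-gradient force (low pressure on the left).
Rotating 045° by 90° clockwise gives 135° — the wind blows toward the southeast.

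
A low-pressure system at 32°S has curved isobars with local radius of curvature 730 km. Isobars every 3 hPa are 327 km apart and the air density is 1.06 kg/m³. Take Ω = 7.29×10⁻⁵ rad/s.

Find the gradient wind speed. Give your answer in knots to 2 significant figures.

19 knots

Coriolis parameter at 32°S:
f = 2Ω sin φ = 2 × 7.29×10⁻⁵ × sin 32° = 7.73×10⁻⁵ s⁻¹
Pressure gradient: |∂P/∂n| = 300 Pa / 327000 m = 9.17×10⁻⁴ Pa/m
Geostrophic speed: V_g = |∂P/∂n|/(fρ) = 9.17×10⁻⁴/(7.73×10⁻⁵ × 1.06) = 11.2 m/s
Around a low, centrifugal force acts outward with Coriolis, so pressure-gradient force balances both:
(1/ρ)|∂P/∂n| = fV + V²/R  →  V² + fR·V − fR·V_g = 0
With fR = 7.73×10⁻⁵ × 730×10³ m = 56.4 m/s:
V = [−fR + √((fR)² + 4 fR V_g)]/2 = [−56.4 + √(56.4² + 4×56.4×11.2)]/2 = 9.58 m/s
Subgeostrophic (V < V_g = 11.2 m/s), as expected around a low.
Converting: 9.58 m/s × 1.944 = 19 knots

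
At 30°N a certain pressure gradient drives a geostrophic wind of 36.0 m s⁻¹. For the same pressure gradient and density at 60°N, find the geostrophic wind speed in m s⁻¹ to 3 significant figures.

20.8 m s⁻¹

With the same pressure gradient and density, V_g ∝ 1/f ∝ 1/sin φ.
V₂ = V₁ · sin φ₁ / sin φ₂ = 36.0 × sin 30° / sin 60°
V₂ = 36.0 × 0.5000/0.8660 = 20.8 m s⁻¹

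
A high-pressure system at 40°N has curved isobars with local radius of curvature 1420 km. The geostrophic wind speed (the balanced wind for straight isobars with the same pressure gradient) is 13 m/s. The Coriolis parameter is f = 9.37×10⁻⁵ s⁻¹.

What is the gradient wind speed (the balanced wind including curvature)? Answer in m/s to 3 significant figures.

14.6 m/s

Around a high, pressure-gradient force acts outward with centrifugal, so Coriolis balances both:
fV = (1/ρ)|∂P/∂n| + V²/R  →  V² − fR·V + fR·V_g = 0
With fR = 9.37×10⁻⁵ × 1420×10³ m = 133 m/s:
V = [fR − √((fR)² − 4 fR V_g)]/2 = [133 − √(133² − 4×133×13)]/2 = 14.6 m/s
Supergeostrophic (V > V_g = 13 m/s), as expected around a high.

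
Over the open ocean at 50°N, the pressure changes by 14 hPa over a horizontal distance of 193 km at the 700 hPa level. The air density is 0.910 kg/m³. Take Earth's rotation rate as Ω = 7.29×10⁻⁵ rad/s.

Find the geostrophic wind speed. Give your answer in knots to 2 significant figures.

140 knots

Coriolis parameter at 50°N:
f = 2Ω sin φ = 2 × 7.29×10⁻⁵ × sin 50° = 1.12×10⁻⁴ s⁻¹
Pressure gradient: |∂P/∂n| = 1400 Pa / 193000 m = 7.25×10⁻³ Pa/m
Geostrophic balance (pressure-gradient force = Coriolis force):
V_g = (1/(fρ)) |∂P/∂n| = 7.25×10⁻³ / (1.12×10⁻⁴ × 0.910) = 71.4 m/s
Converting: 71.4 m/s × 1.944 = 140 knots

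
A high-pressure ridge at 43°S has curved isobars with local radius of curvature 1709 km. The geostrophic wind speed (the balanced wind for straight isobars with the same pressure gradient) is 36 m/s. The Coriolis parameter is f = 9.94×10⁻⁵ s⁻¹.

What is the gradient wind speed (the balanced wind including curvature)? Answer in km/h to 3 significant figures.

Around a high, pressure-gradient force acts outward with centrifugal, so Coriolis balances both:
fV = (1/ρ)|∂P/∂n| + V²/R  →  V² − fR·V + fR·V_g = 0
With fR = 9.94×10⁻⁵ × 1709×10³ m = 170 m/s:
V = [fR − √((fR)² − 4 fR V_g)]/2 = [170 − √(170² − 4×170×36)]/2 = 51.8 m/s
Supergeostrophic (V > V_g = 36 m/s), as expected around a high.
Converting: 51.8 m/s × 3.6 = 186 km/h

186 km/h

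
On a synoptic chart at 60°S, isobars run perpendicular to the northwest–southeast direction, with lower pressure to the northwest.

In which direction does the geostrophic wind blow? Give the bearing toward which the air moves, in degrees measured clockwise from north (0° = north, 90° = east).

225°

The pressure-gradient force points toward the northwest (bearing 315°).
Geostrophic balance: in the Southern Hemisphere the Coriolis force deflects motion to the left, so the geostrophic wind blows 90° to the left of the pressure-gradient force (low pressure on the right).
Rotating 315° by 90° counterclockwise gives 225° — the wind blows toward the southwest.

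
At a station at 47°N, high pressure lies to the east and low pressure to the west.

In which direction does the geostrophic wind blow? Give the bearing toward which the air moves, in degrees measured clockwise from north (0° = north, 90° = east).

000°

The pressure-gradient force points toward the west (bearing 270°).
Geostrophic balance: in the Northern Hemisphere the Coriolis force deflects motion to the right, so the geostrophic wind blows 90° to the right of the pressure-gradient force (low pressure on the left).
Rotating 270° by 90° clockwise gives 000° — the wind blows toward the north.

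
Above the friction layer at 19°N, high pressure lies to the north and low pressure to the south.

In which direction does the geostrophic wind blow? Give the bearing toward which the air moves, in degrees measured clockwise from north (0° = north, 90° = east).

270°

The pressure-gradient force points toward the south (bearing 180°).
Geostrophic balance: in the Northern Hemisphere the Coriolis force deflects motion to the right, so the geostrophic wind blows 90° to the right of the pressure-gradient force (low pressure on the left).
Rotating 180° by 90° clockwise gives 270° — the wind blows toward the west.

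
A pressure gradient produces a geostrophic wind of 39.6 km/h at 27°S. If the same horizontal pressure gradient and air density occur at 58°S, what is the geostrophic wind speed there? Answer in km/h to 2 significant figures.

21 km/h

With the same pressure gradient and density, V_g ∝ 1/f ∝ 1/sin φ.
V₂ = V₁ · sin φ₁ / sin φ₂ = 39.6 × sin 27° / sin 58°
V₂ = 39.6 × 0.4540/0.8480 = 21 km/h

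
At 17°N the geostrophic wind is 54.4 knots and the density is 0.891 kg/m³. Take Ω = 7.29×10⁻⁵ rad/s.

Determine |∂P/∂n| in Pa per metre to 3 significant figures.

Coriolis parameter at 17°N:
f = 2Ω sin φ = 2 × 7.29×10⁻⁵ × sin 17° = 4.26×10⁻⁵ s⁻¹
Wind speed in SI: 54.4 knots = 28.0 m/s
Geostrophic balance rearranged: |∂P/∂n| = f ρ V_g
|∂P/∂n| = 4.26×10⁻⁵ × 0.891 × 28.0 = 1.06×10⁻³ Pa/m

1.06×10⁻³ Pa/m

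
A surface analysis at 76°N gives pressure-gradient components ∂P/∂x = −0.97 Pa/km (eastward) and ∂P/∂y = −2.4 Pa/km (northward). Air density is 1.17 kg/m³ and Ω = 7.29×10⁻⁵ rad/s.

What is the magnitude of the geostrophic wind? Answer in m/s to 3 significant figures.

Coriolis parameter at 76°N:
f = 2Ω sin φ = 2 × 7.29×10⁻⁵ × sin 76° = 1.41×10⁻⁴ s⁻¹
Component geostrophic relations (x east, y north):
u_g = −(1/(fρ)) ∂P/∂y,  v_g = (1/(fρ)) ∂P/∂x
u_g = −(−2.4×10⁻³)/(1.41×10⁻⁴ × 1.17) = 14.5 m/s;  v_g = (−0.97×10⁻³)/(1.41×10⁻⁴ × 1.17) = −5.86 m/s
|V_g| = √(u_g² + v_g²) = 15.6 m/s

15.6 m/s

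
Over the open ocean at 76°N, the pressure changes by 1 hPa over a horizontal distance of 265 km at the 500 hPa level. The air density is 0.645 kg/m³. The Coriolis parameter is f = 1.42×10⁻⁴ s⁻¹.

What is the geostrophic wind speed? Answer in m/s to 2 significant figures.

Pressure gradient: |∂P/∂n| = 100 Pa / 265000 m = 3.77×10⁻⁴ Pa/m
Geostrophic balance (pressure-gradient force = Coriolis force):
V_g = (1/(fρ)) |∂P/∂n| = 3.77×10⁻⁴ / (1.42×10⁻⁴ × 0.645) = 4.12 m/s

4.1 m/s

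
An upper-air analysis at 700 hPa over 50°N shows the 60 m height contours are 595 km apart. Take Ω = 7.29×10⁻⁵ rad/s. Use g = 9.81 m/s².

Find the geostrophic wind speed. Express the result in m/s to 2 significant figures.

Coriolis parameter at 50°N:
f = 2Ω sin φ = 2 × 7.29×10⁻⁵ × sin 50° = 1.12×10⁻⁴ s⁻¹
Height gradient: |∂Z/∂n| = 60 m / 595000 m = 1.01×10⁻⁴
On a pressure surface, geostrophic balance gives V_g = (g/f)|∂Z/∂n|:
V_g = 9.81 × 1.01×10⁻⁴ / 1.12×10⁻⁴ = 8.86 m/s

8.9 m/s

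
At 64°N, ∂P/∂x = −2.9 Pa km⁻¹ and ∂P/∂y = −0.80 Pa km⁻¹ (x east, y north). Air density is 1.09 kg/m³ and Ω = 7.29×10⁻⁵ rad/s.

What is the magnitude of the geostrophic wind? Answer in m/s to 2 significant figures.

21 m/s

Coriolis parameter at 64°N:
f = 2Ω sin φ = 2 × 7.29×10⁻⁵ × sin 64° = 1.31×10⁻⁴ s⁻¹
Component geostrophic relations (x east, y north):
u_g = −(1/(fρ)) ∂P/∂y,  v_g = (1/(fρ)) ∂P/∂x
u_g = −(−0.80×10⁻³)/(1.31×10⁻⁴ × 1.09) = 5.60 m/s;  v_g = (−2.9×10⁻³)/(1.31×10⁻⁴ × 1.09) = −20.3 m/s
|V_g| = √(u_g² + v_g²) = 21.1 m/s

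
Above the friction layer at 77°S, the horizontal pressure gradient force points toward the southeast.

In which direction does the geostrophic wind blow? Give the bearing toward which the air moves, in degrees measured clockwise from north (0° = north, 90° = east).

The pressure-gradient force points toward the southeast (bearing 135°).
Geostrophic balance: in the Southern Hemisphere the Coriolis force deflects motion to the left, so the geostrophic wind blows 90° to the left of the pressure-gradient force (low pressure on the right).
Rotating 135° by 90° counterclockwise gives 045° — the wind blows toward the northeast.

045°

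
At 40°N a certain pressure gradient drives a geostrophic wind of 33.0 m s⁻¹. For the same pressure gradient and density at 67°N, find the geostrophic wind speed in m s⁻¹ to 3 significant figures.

23.0 m s⁻¹

With the same pressure gradient and density, V_g ∝ 1/f ∝ 1/sin φ.
V₂ = V₁ · sin φ₁ / sin φ₂ = 33.0 × sin 40° / sin 67°
V₂ = 33.0 × 0.6428/0.9205 = 23.0 m s⁻¹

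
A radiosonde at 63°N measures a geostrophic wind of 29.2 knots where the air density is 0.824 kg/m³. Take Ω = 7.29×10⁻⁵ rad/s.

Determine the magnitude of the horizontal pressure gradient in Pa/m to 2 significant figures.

1.6×10⁻³ Pa/m

Coriolis parameter at 63°N:
f = 2Ω sin φ = 2 × 7.29×10⁻⁵ × sin 63° = 1.30×10⁻⁴ s⁻¹
Wind speed in SI: 29.2 knots = 15.0 m/s
Geostrophic balance rearranged: |∂P/∂n| = f ρ V_g
|∂P/∂n| = 1.30×10⁻⁴ × 0.824 × 15.0 = 1.61×10⁻³ Pa/m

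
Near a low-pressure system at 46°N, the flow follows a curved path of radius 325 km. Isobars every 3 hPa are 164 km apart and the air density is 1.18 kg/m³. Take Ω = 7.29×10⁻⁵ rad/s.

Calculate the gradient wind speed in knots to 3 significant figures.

Coriolis parameter at 46°N:
f = 2Ω sin φ = 2 × 7.29×10⁻⁵ × sin 46° = 1.05×10⁻⁴ s⁻¹
Pressure gradient: |∂P/∂n| = 300 Pa / 164000 m = 1.83×10⁻³ Pa/m
Geostrophic speed: V_g = |∂P/∂n|/(fρ) = 1.83×10⁻³/(1.05×10⁻⁴ × 1.18) = 14.8 m/s
Around a low, centrifugal force acts outward with Coriolis, so pressure-gradient force balances both:
(1/ρ)|∂P/∂n| = fV + V²/R  →  V² + fR·V − fR·V_g = 0
With fR = 1.05×10⁻⁴ × 325×10³ m = 34.1 m/s:
V = [−fR + √((fR)² + 4 fR V_g)]/2 = [−34.1 + √(34.1² + 4×34.1×14.8)]/2 = 11.1 m/s
Subgeostrophic (V < V_g = 14.8 m/s), as expected around a low.
Converting: 11.1 m/s × 1.944 = 21.7 knots

21.7 knots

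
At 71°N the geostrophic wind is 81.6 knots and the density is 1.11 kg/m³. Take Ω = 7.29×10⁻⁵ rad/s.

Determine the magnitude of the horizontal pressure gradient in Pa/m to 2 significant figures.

Coriolis parameter at 71°N:
f = 2Ω sin φ = 2 × 7.29×10⁻⁵ × sin 71° = 1.38×10⁻⁴ s⁻¹
Wind speed in SI: 81.6 knots = 42.0 m/s
Geostrophic balance rearranged: |∂P/∂n| = f ρ V_g
|∂P/∂n| = 1.38×10⁻⁴ × 1.11 × 42.0 = 6.42×10⁻³ Pa/m

6.4×10⁻³ Pa/m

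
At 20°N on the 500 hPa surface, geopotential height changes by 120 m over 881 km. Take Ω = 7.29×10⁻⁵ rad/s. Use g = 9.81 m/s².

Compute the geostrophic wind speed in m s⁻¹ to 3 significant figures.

26.8 m s⁻¹

Coriolis parameter at 20°N:
f = 2Ω sin φ = 2 × 7.29×10⁻⁵ × sin 20° = 4.99×10⁻⁵ s⁻¹
Height gradient: |∂Z/∂n| = 120 m / 881000 m = 1.36×10⁻⁴
On a pressure surface, geostrophic balance gives V_g = (g/f)|∂Z/∂n|:
V_g = 9.81 × 1.36×10⁻⁴ / 4.99×10⁻⁵ = 26.8 m/s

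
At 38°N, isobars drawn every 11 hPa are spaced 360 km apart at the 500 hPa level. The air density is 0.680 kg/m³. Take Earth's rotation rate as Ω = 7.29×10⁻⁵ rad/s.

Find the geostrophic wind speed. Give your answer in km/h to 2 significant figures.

Coriolis parameter at 38°N:
f = 2Ω sin φ = 2 × 7.29×10⁻⁵ × sin 38° = 8.98×10⁻⁵ s⁻¹
Pressure gradient: |∂P/∂n| = 1100 Pa / 360000 m = 3.06×10⁻³ Pa/m
Geostrophic balance (pressure-gradient force = Coriolis force):
V_g = (1/(fρ)) |∂P/∂n| = 3.06×10⁻³ / (8.98×10⁻⁵ × 0.680) = 50.1 m/s
Converting: 50.1 m/s × 3.6 = 180 km/h

180 km/h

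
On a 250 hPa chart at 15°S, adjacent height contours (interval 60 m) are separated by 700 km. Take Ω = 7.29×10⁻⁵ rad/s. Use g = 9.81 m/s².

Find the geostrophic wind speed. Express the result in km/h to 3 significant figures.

80.2 km/h

Coriolis parameter at 15°S:
f = 2Ω sin φ = 2 × 7.29×10⁻⁵ × sin 15° = 3.77×10⁻⁵ s⁻¹
Height gradient: |∂Z/∂n| = 60 m / 700000 m = 8.57×10⁻⁵
On a pressure surface, geostrophic balance gives V_g = (g/f)|∂Z/∂n|:
V_g = 9.81 × 8.57×10⁻⁵ / 3.77×10⁻⁵ = 22.3 m/s
Converting: 22.3 m/s × 3.6 = 80.2 km/h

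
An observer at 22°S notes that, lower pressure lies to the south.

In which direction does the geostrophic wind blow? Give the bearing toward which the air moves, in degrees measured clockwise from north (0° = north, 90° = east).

The pressure-gradient force points toward the south (bearing 180°).
Geostrophic balance: in the Southern Hemisphere the Coriolis force deflects motion to the left, so the geostrophic wind blows 90° to the left of the pressure-gradient force (low pressure on the right).
Rotating 180° by 90° counterclockwise gives 090° — the wind blows toward the east.

090°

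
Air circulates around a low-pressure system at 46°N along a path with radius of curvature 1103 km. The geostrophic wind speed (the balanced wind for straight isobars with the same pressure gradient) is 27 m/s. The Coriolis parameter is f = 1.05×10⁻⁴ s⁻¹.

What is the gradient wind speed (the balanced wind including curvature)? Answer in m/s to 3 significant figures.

22.6 m/s

Around a low, centrifugal force acts outward with Coriolis, so pressure-gradient force balances both:
(1/ρ)|∂P/∂n| = fV + V²/R  →  V² + fR·V − fR·V_g = 0
With fR = 1.05×10⁻⁴ × 1103×10³ m = 116 m/s:
V = [−fR + √((fR)² + 4 fR V_g)]/2 = [−116 + √(116² + 4×116×27)]/2 = 22.6 m/s
Subgeostrophic (V < V_g = 27 m/s), as expected around a low.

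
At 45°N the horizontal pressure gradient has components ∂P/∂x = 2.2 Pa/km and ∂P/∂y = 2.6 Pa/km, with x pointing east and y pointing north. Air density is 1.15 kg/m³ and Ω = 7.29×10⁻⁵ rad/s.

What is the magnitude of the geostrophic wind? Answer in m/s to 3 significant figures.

Coriolis parameter at 45°N:
f = 2Ω sin φ = 2 × 7.29×10⁻⁵ × sin 45° = 1.03×10⁻⁴ s⁻¹
Component geostrophic relations (x east, y north):
u_g = −(1/(fρ)) ∂P/∂y,  v_g = (1/(fρ)) ∂P/∂x
u_g = −(2.6×10⁻³)/(1.03×10⁻⁴ × 1.15) = −21.9 m/s;  v_g = (2.2×10⁻³)/(1.03×10⁻⁴ × 1.15) = 18.6 m/s
|V_g| = √(u_g² + v_g²) = 28.7 m/s

28.7 m/s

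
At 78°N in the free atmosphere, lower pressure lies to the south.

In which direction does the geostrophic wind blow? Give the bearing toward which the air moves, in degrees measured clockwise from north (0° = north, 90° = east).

The pressure-gradient force points toward the south (bearing 180°).
Geostrophic balance: in the Northern Hemisphere the Coriolis force deflects motion to the right, so the geostrophic wind blows 90° to the right of the pressure-gradient force (low pressure on the left).
Rotating 180° by 90° clockwise gives 270° — the wind blows toward the west.

270°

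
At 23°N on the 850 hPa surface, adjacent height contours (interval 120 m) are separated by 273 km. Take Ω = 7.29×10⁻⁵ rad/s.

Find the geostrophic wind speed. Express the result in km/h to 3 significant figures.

272 km/h

Coriolis parameter at 23°N:
f = 2Ω sin φ = 2 × 7.29×10⁻⁵ × sin 23° = 5.70×10⁻⁵ s⁻¹
Height gradient: |∂Z/∂n| = 120 m / 273000 m = 4.40×10⁻⁴
On a pressure surface, geostrophic balance gives V_g = (g/f)|∂Z/∂n|:
V_g = 9.81 × 4.40×10⁻⁴ / 5.70×10⁻⁵ = 75.7 m/s
Converting: 75.7 m/s × 3.6 = 272 km/h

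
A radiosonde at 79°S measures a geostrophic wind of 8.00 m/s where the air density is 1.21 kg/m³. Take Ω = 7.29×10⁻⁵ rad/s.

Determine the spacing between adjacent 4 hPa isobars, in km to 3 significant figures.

289 km

Coriolis parameter at 79°S:
f = 2Ω sin φ = 2 × 7.29×10⁻⁵ × sin 79° = 1.43×10⁻⁴ s⁻¹
Geostrophic balance rearranged: |∂P/∂n| = f ρ V_g
|∂P/∂n| = 1.43×10⁻⁴ × 1.21 × 8.00 = 1.39×10⁻³ Pa/m
Isobar spacing: Δn = ΔP/|∂P/∂n| = 400 Pa / 1.39×10⁻³ Pa/m = 288722 m ≈ 289 km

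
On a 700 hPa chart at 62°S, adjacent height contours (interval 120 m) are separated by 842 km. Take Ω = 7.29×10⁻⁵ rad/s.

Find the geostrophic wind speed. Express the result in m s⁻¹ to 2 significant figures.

11 m s⁻¹

Coriolis parameter at 62°S:
f = 2Ω sin φ = 2 × 7.29×10⁻⁵ × sin 62° = 1.29×10⁻⁴ s⁻¹
Height gradient: |∂Z/∂n| = 120 m / 842000 m = 1.43×10⁻⁴
On a pressure surface, geostrophic balance gives V_g = (g/f)|∂Z/∂n|:
V_g = 9.81 × 1.43×10⁻⁴ / 1.29×10⁻⁴ = 10.9 m/s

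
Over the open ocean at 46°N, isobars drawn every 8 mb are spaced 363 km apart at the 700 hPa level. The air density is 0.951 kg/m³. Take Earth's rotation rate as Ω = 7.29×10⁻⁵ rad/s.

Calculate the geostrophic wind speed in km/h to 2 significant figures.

Coriolis parameter at 46°N:
f = 2Ω sin φ = 2 × 7.29×10⁻⁵ × sin 46° = 1.05×10⁻⁴ s⁻¹
Pressure gradient: |∂P/∂n| = 800 Pa / 363000 m = 2.20×10⁻³ Pa/m
Geostrophic balance (pressure-gradient force = Coriolis force):
V_g = (1/(fρ)) |∂P/∂n| = 2.20×10⁻³ / (1.05×10⁻⁴ × 0.951) = 22.1 m/s
Converting: 22.1 m/s × 3.6 = 80 km/h

80 km/h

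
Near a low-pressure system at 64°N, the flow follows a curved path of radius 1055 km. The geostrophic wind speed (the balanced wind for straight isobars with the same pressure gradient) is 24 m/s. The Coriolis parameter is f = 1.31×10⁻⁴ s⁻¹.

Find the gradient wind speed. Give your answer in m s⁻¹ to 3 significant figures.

20.9 m s⁻¹

Around a low, centrifugal force acts outward with Coriolis, so pressure-gradient force balances both:
(1/ρ)|∂P/∂n| = fV + V²/R  →  V² + fR·V − fR·V_g = 0
With fR = 1.31×10⁻⁴ × 1055×10³ m = 138 m/s:
V = [−fR + √((fR)² + 4 fR V_g)]/2 = [−138 + √(138² + 4×138×24)]/2 = 20.9 m/s
Subgeostrophic (V < V_g = 24 m/s), as expected around a low.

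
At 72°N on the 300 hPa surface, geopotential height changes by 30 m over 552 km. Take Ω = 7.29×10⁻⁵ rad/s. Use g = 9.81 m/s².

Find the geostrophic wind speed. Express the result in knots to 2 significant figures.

Coriolis parameter at 72°N:
f = 2Ω sin φ = 2 × 7.29×10⁻⁵ × sin 72° = 1.39×10⁻⁴ s⁻¹
Height gradient: |∂Z/∂n| = 30 m / 552000 m = 5.43×10⁻⁵
On a pressure surface, geostrophic balance gives V_g = (g/f)|∂Z/∂n|:
V_g = 9.81 × 5.43×10⁻⁵ / 1.39×10⁻⁴ = 3.84 m/s
Converting: 3.84 m/s × 1.944 = 7.5 knots

7.5 knots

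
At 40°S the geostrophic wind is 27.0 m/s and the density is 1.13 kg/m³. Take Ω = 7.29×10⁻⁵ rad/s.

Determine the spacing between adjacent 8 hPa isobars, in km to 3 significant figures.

280 km

Coriolis parameter at 40°S:
f = 2Ω sin φ = 2 × 7.29×10⁻⁵ × sin 40° = 9.37×10⁻⁵ s⁻¹
Geostrophic balance rearranged: |∂P/∂n| = f ρ V_g
|∂P/∂n| = 9.37×10⁻⁵ × 1.13 × 27.0 = 2.86×10⁻³ Pa/m
Isobar spacing: Δn = ΔP/|∂P/∂n| = 800 Pa / 2.86×10⁻³ Pa/m = 279784 m ≈ 280 km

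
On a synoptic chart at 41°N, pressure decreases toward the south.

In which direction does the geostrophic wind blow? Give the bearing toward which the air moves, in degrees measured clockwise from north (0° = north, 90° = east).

270°

The pressure-gradient force points toward the south (bearing 180°).
Geostrophic balance: in the Northern Hemisphere the Coriolis force deflects motion to the right, so the geostrophic wind blows 90° to the right of the pressure-gradient force (low pressure on the left).
Rotating 180° by 90° clockwise gives 270° — the wind blows toward the west.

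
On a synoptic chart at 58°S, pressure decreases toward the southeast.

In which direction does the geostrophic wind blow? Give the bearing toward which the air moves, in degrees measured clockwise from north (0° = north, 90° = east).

The pressure-gradient force points toward the southeast (bearing 135°).
Geostrophic balance: in the Southern Hemisphere the Coriolis force deflects motion to the left, so the geostrophic wind blows 90° to the left of the pressure-gradient force (low pressure on the right).
Rotating 135° by 90° counterclockwise gives 045° — the wind blows toward the northeast.

045°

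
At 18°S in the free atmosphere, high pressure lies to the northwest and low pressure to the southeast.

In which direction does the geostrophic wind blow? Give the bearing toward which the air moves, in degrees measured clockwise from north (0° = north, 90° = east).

The pressure-gradient force points toward the southeast (bearing 135°).
Geostrophic balance: in the Southern Hemisphere the Coriolis force deflects motion to the left, so the geostrophic wind blows 90° to the left of the pressure-gradient force (low pressure on the right).
Rotating 135° by 90° counterclockwise gives 045° — the wind blows toward the northeast.

045°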